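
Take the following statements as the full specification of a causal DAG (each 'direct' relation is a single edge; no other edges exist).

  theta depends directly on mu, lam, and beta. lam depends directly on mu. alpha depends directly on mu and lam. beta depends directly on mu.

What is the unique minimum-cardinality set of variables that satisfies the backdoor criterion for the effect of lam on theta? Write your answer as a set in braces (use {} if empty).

Variables eligible for adjustment (non-descendants of lam, excluding lam and theta): {beta, mu}.
Backdoor paths from lam to theta:
  P1: lam <- mu -> beta -> theta
  P2: lam <- mu -> theta
The empty set is not sufficient: P1 (lam <- mu -> beta -> theta) has no collider blocking it and no conditioned non-collider, so it is open.
Try {mu}:
  P1: blocked at fork node mu ∈ conditioning set.
  P2: blocked at fork node mu ∈ conditioning set.
{mu} contains no descendant of lam and blocks every backdoor path.
No other singleton works — e.g. {beta} leaves P2 open — so {mu} is the unique smallest valid adjustment set.

{mu}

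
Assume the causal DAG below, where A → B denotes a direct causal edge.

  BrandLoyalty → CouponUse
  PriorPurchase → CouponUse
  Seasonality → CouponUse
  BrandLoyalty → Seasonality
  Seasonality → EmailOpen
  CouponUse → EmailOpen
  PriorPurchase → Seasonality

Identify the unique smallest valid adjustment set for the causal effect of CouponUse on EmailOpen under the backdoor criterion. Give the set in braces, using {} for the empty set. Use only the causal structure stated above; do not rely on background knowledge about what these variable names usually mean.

Variables eligible for adjustment (non-descendants of CouponUse, excluding CouponUse and EmailOpen): {BrandLoyalty, PriorPurchase, Seasonality}.
Backdoor paths from CouponUse to EmailOpen:
  P1: CouponUse <- BrandLoyalty -> Seasonality -> EmailOpen
  P2: CouponUse <- PriorPurchase -> Seasonality -> EmailOpen
  P3: CouponUse <- Seasonality -> EmailOpen
The empty set is not sufficient: P1 (CouponUse <- BrandLoyalty -> Seasonality -> EmailOpen) has no collider blocking it and no conditioned non-collider, so it is open.
Try {Seasonality}:
  P1: blocked at chain node Seasonality ∈ conditioning set.
  P2: blocked at chain node Seasonality ∈ conditioning set.
  P3: blocked at fork node Seasonality ∈ conditioning set.
{Seasonality} contains no descendant of CouponUse and blocks every backdoor path.
No other singleton works — e.g. {BrandLoyalty} leaves P2 open — so {Seasonality} is the unique smallest valid adjustment set.

{Seasonality}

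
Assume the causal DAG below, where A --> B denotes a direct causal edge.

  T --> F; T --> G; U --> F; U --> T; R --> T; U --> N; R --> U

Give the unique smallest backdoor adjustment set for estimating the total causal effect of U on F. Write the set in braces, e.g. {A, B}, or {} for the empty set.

Variables eligible for adjustment (non-descendants of U, excluding U and F): {R}.
Backdoor paths from U to F:
  P1: U <- R -> T -> F
The empty set is not sufficient: P1 (U <- R -> T -> F) has no collider blocking it and no conditioned non-collider, so it is open.
Try {R}:
  P1: blocked at fork node R ∈ conditioning set.
{R} contains no descendant of U and blocks every backdoor path.
{R} is the unique smallest valid adjustment set.

{R}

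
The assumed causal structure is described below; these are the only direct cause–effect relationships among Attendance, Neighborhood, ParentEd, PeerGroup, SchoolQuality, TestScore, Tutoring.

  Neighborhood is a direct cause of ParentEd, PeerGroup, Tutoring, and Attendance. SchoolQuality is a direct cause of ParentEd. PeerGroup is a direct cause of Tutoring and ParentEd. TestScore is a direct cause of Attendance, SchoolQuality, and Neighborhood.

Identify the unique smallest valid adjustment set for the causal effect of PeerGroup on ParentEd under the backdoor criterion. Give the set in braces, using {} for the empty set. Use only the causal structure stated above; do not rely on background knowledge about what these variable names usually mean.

{Neighborhood}

Variables eligible for adjustment (non-descendants of PeerGroup, excluding PeerGroup and ParentEd): {Attendance, Neighborhood, SchoolQuality, TestScore}.
Backdoor paths from PeerGroup to ParentEd:
  P1: PeerGroup <- Neighborhood <- TestScore -> SchoolQuality -> ParentEd
  P2: PeerGroup <- Neighborhood -> Attendance <- TestScore -> SchoolQuality -> ParentEd
  P3: PeerGroup <- Neighborhood -> ParentEd
The empty set is not sufficient: P1 (PeerGroup <- Neighborhood <- TestScore -> SchoolQuality -> ParentEd) has no collider blocking it and no conditioned non-collider, so it is open.
Try {Neighborhood}:
  P1: blocked at chain node Neighborhood ∈ conditioning set.
  P2: blocked at fork node Neighborhood ∈ conditioning set.
  P3: blocked at fork node Neighborhood ∈ conditioning set.
{Neighborhood} contains no descendant of PeerGroup and blocks every backdoor path.
No other singleton works — e.g. {TestScore} leaves P3 open — so {Neighborhood} is the unique smallest valid adjustment set.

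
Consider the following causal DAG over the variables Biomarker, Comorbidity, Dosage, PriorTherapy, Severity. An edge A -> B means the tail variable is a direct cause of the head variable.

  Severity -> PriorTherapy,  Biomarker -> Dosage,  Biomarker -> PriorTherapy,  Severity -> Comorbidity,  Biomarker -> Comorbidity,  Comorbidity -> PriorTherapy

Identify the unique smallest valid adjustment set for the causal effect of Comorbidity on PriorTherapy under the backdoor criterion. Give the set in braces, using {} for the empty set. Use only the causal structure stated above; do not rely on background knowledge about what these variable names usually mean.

Variables eligible for adjustment (non-descendants of Comorbidity, excluding Comorbidity and PriorTherapy): {Biomarker, Dosage, Severity}.
Backdoor paths from Comorbidity to PriorTherapy:
  P1: Comorbidity <- Severity -> PriorTherapy
  P2: Comorbidity <- Biomarker -> PriorTherapy
The empty set is not sufficient: P1 (Comorbidity <- Severity -> PriorTherapy) has no collider blocking it and no conditioned non-collider, so it is open.
Try {Biomarker, Severity}:
  P1: blocked at fork node Severity ∈ conditioning set.
  P2: blocked at fork node Biomarker ∈ conditioning set.
{Biomarker, Severity} contains no descendant of Comorbidity and blocks every backdoor path.
Every element of {Biomarker, Severity} is needed (dropping Biomarker leaves P2 open; dropping Severity leaves P1 open), so no proper subset is valid.
Among all size-2 subsets of the eligible variables, only {Biomarker, Severity} blocks every backdoor path, so it is the unique smallest valid adjustment set.

{Biomarker, Severity}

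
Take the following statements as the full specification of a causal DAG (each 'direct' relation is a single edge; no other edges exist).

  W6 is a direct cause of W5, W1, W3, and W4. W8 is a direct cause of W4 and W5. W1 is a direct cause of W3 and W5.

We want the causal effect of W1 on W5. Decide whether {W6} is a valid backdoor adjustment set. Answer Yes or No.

Yes

Backdoor paths from W1 to W5 (paths whose first edge points into W1):
  P1: W1 <- W6 -> W4 <- W8 -> W5
  P2: W1 <- W6 -> W5
Condition 1 (no descendant of W1 in the set): holds — descendants of W1 are {W3, W5}; none are in {W6}.
Condition 2 (every backdoor path blocked by {W6}):
  P1: blocked at fork node W6 ∈ conditioning set.
  P2: blocked at fork node W6 ∈ conditioning set.
{W6} satisfies the backdoor criterion.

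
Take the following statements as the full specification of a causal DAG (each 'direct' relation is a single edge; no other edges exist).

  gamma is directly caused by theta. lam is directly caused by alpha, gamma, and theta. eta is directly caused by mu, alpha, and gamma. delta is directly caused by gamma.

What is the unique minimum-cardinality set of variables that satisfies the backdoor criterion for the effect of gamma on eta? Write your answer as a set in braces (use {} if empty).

Variables eligible for adjustment (non-descendants of gamma, excluding gamma and eta): {alpha, mu, theta}.
Backdoor paths from gamma to eta:
  P1: gamma <- theta -> lam <- alpha -> eta
Each backdoor path contains an unconditioned collider, so every path is already blocked with the empty conditioning set:
  P1: blocked at collider lam (neither it nor any descendant is in the conditioning set).
The empty set is therefore the unique smallest valid set.

{}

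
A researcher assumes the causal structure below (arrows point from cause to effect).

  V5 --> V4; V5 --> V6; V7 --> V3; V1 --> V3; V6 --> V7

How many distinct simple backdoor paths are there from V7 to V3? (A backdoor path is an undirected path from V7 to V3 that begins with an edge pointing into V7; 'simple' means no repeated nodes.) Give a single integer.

0

A backdoor path from V7 to V3 is any simple undirected path whose first edge points into V7 (i.e. leaves V7 via a parent).
Parents of V7: {V6}.
No simple path from any parent of V7 reaches V3 without revisiting V7, so there are no backdoor paths.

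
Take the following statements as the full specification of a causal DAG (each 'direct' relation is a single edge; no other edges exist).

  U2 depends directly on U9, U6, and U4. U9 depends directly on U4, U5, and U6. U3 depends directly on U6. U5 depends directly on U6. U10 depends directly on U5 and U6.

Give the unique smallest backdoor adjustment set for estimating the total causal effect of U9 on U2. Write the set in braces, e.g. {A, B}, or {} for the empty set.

{U4, U6}

Variables eligible for adjustment (non-descendants of U9, excluding U9 and U2): {U10, U3, U4, U5, U6}.
Backdoor paths from U9 to U2:
  P1: U9 <- U6 -> U2
  P2: U9 <- U4 -> U2
  P3: U9 <- U5 <- U6 -> U2
  P4: U9 <- U5 -> U10 <- U6 -> U2
The empty set is not sufficient: P1 (U9 <- U6 -> U2) has no collider blocking it and no conditioned non-collider, so it is open.
Try {U4, U6}:
  P1: blocked at fork node U6 ∈ conditioning set.
  P2: blocked at fork node U4 ∈ conditioning set.
  P3: blocked at fork node U6 ∈ conditioning set.
  P4: blocked at collider U10 (neither it nor any descendant is in the conditioning set).
{U4, U6} contains no descendant of U9 and blocks every backdoor path.
Every element of {U4, U6} is needed (dropping U4 leaves P2 open; dropping U6 leaves P1 open), so no proper subset is valid.
Among all size-2 subsets of the eligible variables, only {U4, U6} blocks every backdoor path, so it is the unique smallest valid adjustment set.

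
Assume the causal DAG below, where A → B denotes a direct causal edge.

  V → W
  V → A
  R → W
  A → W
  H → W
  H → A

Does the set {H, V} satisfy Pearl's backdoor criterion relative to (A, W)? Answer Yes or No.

Yes

Backdoor paths from A to W (paths whose first edge points into A):
  P1: A <- H -> W
  P2: A <- V -> W
Condition 1 (no descendant of A in the set): holds — descendants of A are {W}; none are in {H, V}.
Condition 2 (every backdoor path blocked by {H, V}):
  P1: blocked at fork node H ∈ conditioning set.
  P2: blocked at fork node V ∈ conditioning set.
{H, V} satisfies the backdoor criterion.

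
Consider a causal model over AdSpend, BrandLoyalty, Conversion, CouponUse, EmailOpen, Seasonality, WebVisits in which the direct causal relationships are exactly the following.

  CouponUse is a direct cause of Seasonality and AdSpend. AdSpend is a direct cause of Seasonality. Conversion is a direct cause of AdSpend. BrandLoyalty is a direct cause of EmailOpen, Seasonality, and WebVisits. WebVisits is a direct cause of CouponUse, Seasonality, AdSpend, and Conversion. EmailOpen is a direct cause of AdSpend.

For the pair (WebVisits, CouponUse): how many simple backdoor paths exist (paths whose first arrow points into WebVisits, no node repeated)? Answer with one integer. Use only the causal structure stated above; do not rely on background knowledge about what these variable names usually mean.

A backdoor path from WebVisits to CouponUse is any simple undirected path whose first edge points into WebVisits (i.e. leaves WebVisits via a parent).
Parents of WebVisits: {BrandLoyalty}.
Enumerating:
  P1: WebVisits <- BrandLoyalty -> EmailOpen -> AdSpend <- CouponUse
  P2: WebVisits <- BrandLoyalty -> EmailOpen -> AdSpend -> Seasonality <- CouponUse
  P3: WebVisits <- BrandLoyalty -> Seasonality <- CouponUse
  P4: WebVisits <- BrandLoyalty -> Seasonality <- AdSpend <- CouponUse
That exhausts the simple backdoor paths. Count: 4.

4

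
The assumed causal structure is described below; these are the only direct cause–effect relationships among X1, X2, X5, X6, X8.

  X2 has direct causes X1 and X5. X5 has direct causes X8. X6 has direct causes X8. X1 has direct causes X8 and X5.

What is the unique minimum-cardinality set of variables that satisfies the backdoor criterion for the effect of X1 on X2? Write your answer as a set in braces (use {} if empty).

{X5}

Variables eligible for adjustment (non-descendants of X1, excluding X1 and X2): {X5, X6, X8}.
Backdoor paths from X1 to X2:
  P1: X1 <- X8 -> X5 -> X2
  P2: X1 <- X5 -> X2
The empty set is not sufficient: P1 (X1 <- X8 -> X5 -> X2) has no collider blocking it and no conditioned non-collider, so it is open.
Try {X5}:
  P1: blocked at chain node X5 ∈ conditioning set.
  P2: blocked at fork node X5 ∈ conditioning set.
{X5} contains no descendant of X1 and blocks every backdoor path.
No other singleton works — e.g. {X8} leaves P2 open — so {X5} is the unique smallest valid adjustment set.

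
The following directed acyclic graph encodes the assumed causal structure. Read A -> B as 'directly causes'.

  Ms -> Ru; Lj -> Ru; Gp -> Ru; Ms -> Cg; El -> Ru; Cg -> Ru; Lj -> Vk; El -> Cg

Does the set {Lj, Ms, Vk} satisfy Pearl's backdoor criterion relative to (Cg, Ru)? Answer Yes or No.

No

Backdoor paths from Cg to Ru (paths whose first edge points into Cg):
  P1: Cg <- El -> Ru
  P2: Cg <- Ms -> Ru
Condition 1 (no descendant of Cg in the set): holds — descendants of Cg are {Ru}; none are in {Lj, Ms, Vk}.
Condition 2 (every backdoor path blocked by {Lj, Ms, Vk}):
  P1: open — no interior node is in the conditioning set.
  P2: blocked at fork node Ms ∈ conditioning set.
{Lj, Ms, Vk} does not satisfy the backdoor criterion.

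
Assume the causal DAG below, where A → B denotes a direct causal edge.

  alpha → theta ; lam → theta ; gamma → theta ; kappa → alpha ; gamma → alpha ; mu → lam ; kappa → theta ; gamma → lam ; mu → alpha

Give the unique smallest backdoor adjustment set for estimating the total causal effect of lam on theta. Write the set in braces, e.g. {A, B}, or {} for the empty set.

{gamma, mu}

Variables eligible for adjustment (non-descendants of lam, excluding lam and theta): {alpha, gamma, kappa, mu}.
Backdoor paths from lam to theta:
  P1: lam <- mu -> alpha <- gamma -> theta
  P2: lam <- mu -> alpha <- kappa -> theta
  P3: lam <- mu -> alpha -> theta
  P4: lam <- gamma -> alpha <- kappa -> theta
  P5: lam <- gamma -> alpha -> theta
  P6: lam <- gamma -> theta
The empty set is not sufficient: P3 (lam <- mu -> alpha -> theta) has no collider blocking it and no conditioned non-collider, so it is open.
Try {gamma, mu}:
  P1: blocked at fork node mu ∈ conditioning set.
  P2: blocked at fork node mu ∈ conditioning set.
  P3: blocked at fork node mu ∈ conditioning set.
  P4: blocked at fork node gamma ∈ conditioning set.
  P5: blocked at fork node gamma ∈ conditioning set.
  P6: blocked at fork node gamma ∈ conditioning set.
{gamma, mu} contains no descendant of lam and blocks every backdoor path.
Every element of {gamma, mu} is needed (dropping gamma leaves P5 open; dropping mu leaves P3 open), so no proper subset is valid.
Among all size-2 subsets of the eligible variables, only {gamma, mu} blocks every backdoor path, so it is the unique smallest valid adjustment set.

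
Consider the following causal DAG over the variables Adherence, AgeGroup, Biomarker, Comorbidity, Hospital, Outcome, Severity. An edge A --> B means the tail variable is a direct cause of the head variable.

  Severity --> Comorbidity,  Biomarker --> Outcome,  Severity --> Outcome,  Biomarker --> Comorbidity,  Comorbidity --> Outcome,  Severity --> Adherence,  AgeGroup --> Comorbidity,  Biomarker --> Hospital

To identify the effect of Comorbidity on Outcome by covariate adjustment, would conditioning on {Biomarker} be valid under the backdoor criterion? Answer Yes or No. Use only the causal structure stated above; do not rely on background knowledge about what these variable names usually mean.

No

Backdoor paths from Comorbidity to Outcome (paths whose first edge points into Comorbidity):
  P1: Comorbidity <- Biomarker -> Outcome
  P2: Comorbidity <- Severity -> Outcome
Condition 1 (no descendant of Comorbidity in the set): holds — descendants of Comorbidity are {Outcome}; none are in {Biomarker}.
Condition 2 (every backdoor path blocked by {Biomarker}):
  P1: blocked at fork node Biomarker ∈ conditioning set.
  P2: open — no interior node is in the conditioning set.
{Biomarker} does not satisfy the backdoor criterion.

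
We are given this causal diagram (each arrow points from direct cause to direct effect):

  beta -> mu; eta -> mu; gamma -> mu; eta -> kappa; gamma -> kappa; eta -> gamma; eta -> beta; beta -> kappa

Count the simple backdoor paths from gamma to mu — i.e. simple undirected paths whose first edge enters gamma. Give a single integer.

A backdoor path from gamma to mu is any simple undirected path whose first edge points into gamma (i.e. leaves gamma via a parent).
Parents of gamma: {eta}.
Enumerating:
  P1: gamma <- eta -> beta -> mu
  P2: gamma <- eta -> mu
  P3: gamma <- eta -> kappa <- beta -> mu
That exhausts the simple backdoor paths. Count: 3.

3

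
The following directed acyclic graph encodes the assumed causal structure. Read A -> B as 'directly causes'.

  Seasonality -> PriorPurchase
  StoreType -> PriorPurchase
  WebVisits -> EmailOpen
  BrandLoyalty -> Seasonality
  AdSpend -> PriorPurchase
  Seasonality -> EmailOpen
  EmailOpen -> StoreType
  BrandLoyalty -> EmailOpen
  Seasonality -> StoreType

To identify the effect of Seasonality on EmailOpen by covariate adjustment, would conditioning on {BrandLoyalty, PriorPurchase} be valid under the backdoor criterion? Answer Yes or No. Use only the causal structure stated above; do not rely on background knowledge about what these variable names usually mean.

Backdoor paths from Seasonality to EmailOpen (paths whose first edge points into Seasonality):
  P1: Seasonality <- BrandLoyalty -> EmailOpen
Condition 1 (no descendant of Seasonality in the set): FAILS — PriorPurchase is a descendant of Seasonality.
Condition 2 (every backdoor path blocked by {BrandLoyalty, PriorPurchase}):
  P1: blocked at fork node BrandLoyalty ∈ conditioning set.
{BrandLoyalty, PriorPurchase} does not satisfy the backdoor criterion.

No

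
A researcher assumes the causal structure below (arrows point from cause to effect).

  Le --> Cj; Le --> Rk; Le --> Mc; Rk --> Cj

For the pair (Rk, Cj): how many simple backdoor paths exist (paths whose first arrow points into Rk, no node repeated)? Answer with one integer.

1

A backdoor path from Rk to Cj is any simple undirected path whose first edge points into Rk (i.e. leaves Rk via a parent).
Parents of Rk: {Le}.
Enumerating:
  P1: Rk <- Le -> Cj
That exhausts the simple backdoor paths. Count: 1.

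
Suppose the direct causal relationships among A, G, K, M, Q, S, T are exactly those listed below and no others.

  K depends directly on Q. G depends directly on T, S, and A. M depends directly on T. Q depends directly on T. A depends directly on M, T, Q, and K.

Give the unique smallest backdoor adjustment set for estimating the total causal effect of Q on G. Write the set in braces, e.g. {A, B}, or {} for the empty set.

Variables eligible for adjustment (non-descendants of Q, excluding Q and G): {M, S, T}.
Backdoor paths from Q to G:
  P1: Q <- T -> M -> A -> G
  P2: Q <- T -> A -> G
  P3: Q <- T -> G
The empty set is not sufficient: P1 (Q <- T -> M -> A -> G) has no collider blocking it and no conditioned non-collider, so it is open.
Try {T}:
  P1: blocked at fork node T ∈ conditioning set.
  P2: blocked at fork node T ∈ conditioning set.
  P3: blocked at fork node T ∈ conditioning set.
{T} contains no descendant of Q and blocks every backdoor path.
No other singleton works — e.g. {S} leaves P1 open — so {T} is the unique smallest valid adjustment set.

{T}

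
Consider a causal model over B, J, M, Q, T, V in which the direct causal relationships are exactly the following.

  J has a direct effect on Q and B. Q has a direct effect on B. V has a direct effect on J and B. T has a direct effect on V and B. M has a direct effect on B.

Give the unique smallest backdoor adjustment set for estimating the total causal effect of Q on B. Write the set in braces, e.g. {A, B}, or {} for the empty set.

Variables eligible for adjustment (non-descendants of Q, excluding Q and B): {J, M, T, V}.
Backdoor paths from Q to B:
  P1: Q <- J <- V <- T -> B
  P2: Q <- J <- V -> B
  P3: Q <- J -> B
The empty set is not sufficient: P1 (Q <- J <- V <- T -> B) has no collider blocking it and no conditioned non-collider, so it is open.
Try {J}:
  P1: blocked at chain node J ∈ conditioning set.
  P2: blocked at chain node J ∈ conditioning set.
  P3: blocked at fork node J ∈ conditioning set.
{J} contains no descendant of Q and blocks every backdoor path.
No other singleton works — e.g. {M} leaves P1 open — so {J} is the unique smallest valid adjustment set.

{J}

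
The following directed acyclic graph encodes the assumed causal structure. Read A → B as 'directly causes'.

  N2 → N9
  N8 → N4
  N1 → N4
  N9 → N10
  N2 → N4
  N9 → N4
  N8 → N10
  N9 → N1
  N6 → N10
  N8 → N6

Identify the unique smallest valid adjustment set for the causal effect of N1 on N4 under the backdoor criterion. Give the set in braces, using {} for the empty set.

Variables eligible for adjustment (non-descendants of N1, excluding N1 and N4): {N10, N2, N6, N8, N9}.
Backdoor paths from N1 to N4:
  P1: N1 <- N9 <- N2 -> N4
  P2: N1 <- N9 -> N4
  P3: N1 <- N9 -> N10 <- N8 -> N4
  P4: N1 <- N9 -> N10 <- N6 <- N8 -> N4
The empty set is not sufficient: P1 (N1 <- N9 <- N2 -> N4) has no collider blocking it and no conditioned non-collider, so it is open.
Try {N9}:
  P1: blocked at chain node N9 ∈ conditioning set.
  P2: blocked at fork node N9 ∈ conditioning set.
  P3: blocked at fork node N9 ∈ conditioning set.
  P4: blocked at fork node N9 ∈ conditioning set.
{N9} contains no descendant of N1 and blocks every backdoor path.
No other singleton works — e.g. {N8} leaves P1 open — so {N9} is the unique smallest valid adjustment set.

{N9}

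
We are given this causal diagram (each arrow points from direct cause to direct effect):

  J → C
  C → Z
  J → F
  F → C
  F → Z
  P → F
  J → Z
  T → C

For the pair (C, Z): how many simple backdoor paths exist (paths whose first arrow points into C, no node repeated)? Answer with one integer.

4

A backdoor path from C to Z is any simple undirected path whose first edge points into C (i.e. leaves C via a parent).
Parents of C: {F, J, T}.
Enumerating:
  P1: C <- J -> F -> Z
  P2: C <- J -> Z
  P3: C <- F <- J -> Z
  P4: C <- F -> Z
That exhausts the simple backdoor paths. Count: 4.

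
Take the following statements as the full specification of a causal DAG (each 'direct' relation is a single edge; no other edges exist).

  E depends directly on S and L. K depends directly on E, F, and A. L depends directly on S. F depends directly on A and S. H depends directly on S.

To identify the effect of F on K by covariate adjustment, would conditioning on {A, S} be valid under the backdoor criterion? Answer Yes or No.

Yes

Backdoor paths from F to K (paths whose first edge points into F):
  P1: F <- A -> K
  P2: F <- S -> L -> E -> K
  P3: F <- S -> E -> K
Condition 1 (no descendant of F in the set): holds — descendants of F are {K}; none are in {A, S}.
Condition 2 (every backdoor path blocked by {A, S}):
  P1: blocked at fork node A ∈ conditioning set.
  P2: blocked at fork node S ∈ conditioning set.
  P3: blocked at fork node S ∈ conditioning set.
{A, S} satisfies the backdoor criterion.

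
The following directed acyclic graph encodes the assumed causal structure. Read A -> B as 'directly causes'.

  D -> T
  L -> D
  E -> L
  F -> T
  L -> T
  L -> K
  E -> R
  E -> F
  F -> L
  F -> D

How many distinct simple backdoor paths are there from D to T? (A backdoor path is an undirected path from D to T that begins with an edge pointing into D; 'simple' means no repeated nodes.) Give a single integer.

A backdoor path from D to T is any simple undirected path whose first edge points into D (i.e. leaves D via a parent).
Parents of D: {F, L}.
Enumerating:
  P1: D <- F <- E -> L -> T
  P2: D <- F -> L -> T
  P3: D <- F -> T
  P4: D <- L <- E -> F -> T
  P5: D <- L <- F -> T
  P6: D <- L -> T
That exhausts the simple backdoor paths. Count: 6.

6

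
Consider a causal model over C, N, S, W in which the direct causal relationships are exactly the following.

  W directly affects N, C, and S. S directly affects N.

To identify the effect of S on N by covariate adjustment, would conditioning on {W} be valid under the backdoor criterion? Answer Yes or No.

Backdoor paths from S to N (paths whose first edge points into S):
  P1: S <- W -> N
Condition 1 (no descendant of S in the set): holds — descendants of S are {N}; none are in {W}.
Condition 2 (every backdoor path blocked by {W}):
  P1: blocked at fork node W ∈ conditioning set.
{W} satisfies the backdoor criterion.

Yes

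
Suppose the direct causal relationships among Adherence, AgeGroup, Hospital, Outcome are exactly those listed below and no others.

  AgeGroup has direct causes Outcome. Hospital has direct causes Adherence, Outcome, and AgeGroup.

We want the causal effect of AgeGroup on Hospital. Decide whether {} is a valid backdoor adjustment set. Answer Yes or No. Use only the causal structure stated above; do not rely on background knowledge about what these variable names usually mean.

No

Backdoor paths from AgeGroup to Hospital (paths whose first edge points into AgeGroup):
  P1: AgeGroup <- Outcome -> Hospital
Condition 1 (no descendant of AgeGroup in the set): holds — descendants of AgeGroup are {Hospital}; none are in {}.
Condition 2 (every backdoor path blocked by {}):
  P1: open — no interior node is in the conditioning set.
{} does not satisfy the backdoor criterion.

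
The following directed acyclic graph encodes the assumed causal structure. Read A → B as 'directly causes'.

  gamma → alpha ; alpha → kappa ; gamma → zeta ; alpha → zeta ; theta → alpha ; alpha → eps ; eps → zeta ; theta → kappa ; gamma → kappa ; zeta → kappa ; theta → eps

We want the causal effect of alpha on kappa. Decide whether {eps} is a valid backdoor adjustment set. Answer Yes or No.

Backdoor paths from alpha to kappa (paths whose first edge points into alpha):
  P1: alpha <- theta -> eps -> zeta <- gamma -> kappa
  P2: alpha <- theta -> eps -> zeta -> kappa
  P3: alpha <- theta -> kappa
  P4: alpha <- gamma -> zeta <- eps <- theta -> kappa
  P5: alpha <- gamma -> zeta -> kappa
  P6: alpha <- gamma -> kappa
Condition 1 (no descendant of alpha in the set): FAILS — eps is a descendant of alpha.
Condition 2 (every backdoor path blocked by {eps}):
  P1: blocked at chain node eps ∈ conditioning set.
  P2: blocked at chain node eps ∈ conditioning set.
  P3: open — no interior node is in the conditioning set.
  P4: blocked at collider zeta (neither it nor any descendant is in the conditioning set).
  P5: open — no interior node is in the conditioning set.
  P6: open — no interior node is in the conditioning set.
{eps} does not satisfy the backdoor criterion.

No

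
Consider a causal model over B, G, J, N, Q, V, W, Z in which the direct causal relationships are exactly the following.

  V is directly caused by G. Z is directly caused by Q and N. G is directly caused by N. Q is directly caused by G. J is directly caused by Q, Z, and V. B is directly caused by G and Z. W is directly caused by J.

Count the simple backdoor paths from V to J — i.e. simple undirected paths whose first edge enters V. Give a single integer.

A backdoor path from V to J is any simple undirected path whose first edge points into V (i.e. leaves V via a parent).
Parents of V: {G}.
Enumerating:
  P1: V <- G <- N -> Z <- Q -> J
  P2: V <- G <- N -> Z -> J
  P3: V <- G -> Q -> Z -> J
  P4: V <- G -> Q -> J
  P5: V <- G -> B <- Z <- Q -> J
  P6: V <- G -> B <- Z -> J
That exhausts the simple backdoor paths. Count: 6.

6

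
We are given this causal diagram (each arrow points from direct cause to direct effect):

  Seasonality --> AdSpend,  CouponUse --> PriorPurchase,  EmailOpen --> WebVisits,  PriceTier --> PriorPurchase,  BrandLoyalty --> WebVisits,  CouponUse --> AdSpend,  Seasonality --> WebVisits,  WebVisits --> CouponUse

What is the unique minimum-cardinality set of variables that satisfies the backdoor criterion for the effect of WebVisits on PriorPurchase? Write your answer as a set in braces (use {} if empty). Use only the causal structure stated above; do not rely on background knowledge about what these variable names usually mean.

Variables eligible for adjustment (non-descendants of WebVisits, excluding WebVisits and PriorPurchase): {BrandLoyalty, EmailOpen, PriceTier, Seasonality}.
Backdoor paths from WebVisits to PriorPurchase:
  P1: WebVisits <- Seasonality -> AdSpend <- CouponUse -> PriorPurchase
Each backdoor path contains an unconditioned collider, so every path is already blocked with the empty conditioning set:
  P1: blocked at collider AdSpend (neither it nor any descendant is in the conditioning set).
The empty set is therefore the unique smallest valid set.

{}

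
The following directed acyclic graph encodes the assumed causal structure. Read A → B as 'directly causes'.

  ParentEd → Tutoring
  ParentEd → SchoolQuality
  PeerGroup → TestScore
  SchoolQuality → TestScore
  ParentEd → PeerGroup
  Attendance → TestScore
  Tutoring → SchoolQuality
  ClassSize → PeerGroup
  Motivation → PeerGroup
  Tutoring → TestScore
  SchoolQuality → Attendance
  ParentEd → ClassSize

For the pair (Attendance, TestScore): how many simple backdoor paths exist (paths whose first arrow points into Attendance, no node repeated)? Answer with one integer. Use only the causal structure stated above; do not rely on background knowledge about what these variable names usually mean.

7

A backdoor path from Attendance to TestScore is any simple undirected path whose first edge points into Attendance (i.e. leaves Attendance via a parent).
Parents of Attendance: {SchoolQuality}.
Enumerating:
  P1: Attendance <- SchoolQuality <- ParentEd -> Tutoring -> TestScore
  P2: Attendance <- SchoolQuality <- ParentEd -> ClassSize -> PeerGroup -> TestScore
  P3: Attendance <- SchoolQuality <- ParentEd -> PeerGroup -> TestScore
  P4: Attendance <- SchoolQuality <- Tutoring <- ParentEd -> ClassSize -> PeerGroup -> TestScore
  P5: Attendance <- SchoolQuality <- Tutoring <- ParentEd -> PeerGroup -> TestScore
  P6: Attendance <- SchoolQuality <- Tutoring -> TestScore
  P7: Attendance <- SchoolQuality -> TestScore
That exhausts the simple backdoor paths. Count: 7.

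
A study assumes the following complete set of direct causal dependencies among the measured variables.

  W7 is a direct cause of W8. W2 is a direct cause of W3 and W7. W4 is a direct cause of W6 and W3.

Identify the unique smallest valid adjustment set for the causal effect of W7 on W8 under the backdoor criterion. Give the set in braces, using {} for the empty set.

Variables eligible for adjustment (non-descendants of W7, excluding W7 and W8): {W2, W3, W4, W6}.
Backdoor paths from W7 to W8:
  (none)
With no backdoor paths the empty set already satisfies the criterion, and it is trivially minimal.

{}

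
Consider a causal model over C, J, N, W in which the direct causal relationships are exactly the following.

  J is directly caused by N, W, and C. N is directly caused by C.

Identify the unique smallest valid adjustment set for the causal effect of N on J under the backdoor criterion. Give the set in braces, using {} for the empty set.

Variables eligible for adjustment (non-descendants of N, excluding N and J): {C, W}.
Backdoor paths from N to J:
  P1: N <- C -> J
The empty set is not sufficient: P1 (N <- C -> J) has no collider blocking it and no conditioned non-collider, so it is open.
Try {C}:
  P1: blocked at fork node C ∈ conditioning set.
{C} contains no descendant of N and blocks every backdoor path.
No other singleton works — e.g. {W} leaves P1 open — so {C} is the unique smallest valid adjustment set.

{C}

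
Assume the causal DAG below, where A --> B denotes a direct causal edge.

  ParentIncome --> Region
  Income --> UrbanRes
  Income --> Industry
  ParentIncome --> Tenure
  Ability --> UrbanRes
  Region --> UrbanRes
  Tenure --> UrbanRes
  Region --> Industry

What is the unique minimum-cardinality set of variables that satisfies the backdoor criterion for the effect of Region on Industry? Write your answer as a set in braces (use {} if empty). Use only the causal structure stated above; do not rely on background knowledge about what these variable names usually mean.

Variables eligible for adjustment (non-descendants of Region, excluding Region and Industry): {Ability, Income, ParentIncome, Tenure}.
Backdoor paths from Region to Industry:
  P1: Region <- ParentIncome -> Tenure -> UrbanRes <- Income -> Industry
Each backdoor path contains an unconditioned collider, so every path is already blocked with the empty conditioning set:
  P1: blocked at collider UrbanRes (neither it nor any descendant is in the conditioning set).
The empty set is therefore the unique smallest valid set.

{}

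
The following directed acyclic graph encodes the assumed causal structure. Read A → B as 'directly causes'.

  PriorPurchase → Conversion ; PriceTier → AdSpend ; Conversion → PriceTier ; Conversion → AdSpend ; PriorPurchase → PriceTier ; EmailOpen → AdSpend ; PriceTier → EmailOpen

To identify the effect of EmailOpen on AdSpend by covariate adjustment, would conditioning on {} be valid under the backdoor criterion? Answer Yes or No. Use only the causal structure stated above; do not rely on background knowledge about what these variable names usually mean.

Backdoor paths from EmailOpen to AdSpend (paths whose first edge points into EmailOpen):
  P1: EmailOpen <- PriceTier <- PriorPurchase -> Conversion -> AdSpend
  P2: EmailOpen <- PriceTier <- Conversion -> AdSpend
  P3: EmailOpen <- PriceTier -> AdSpend
Condition 1 (no descendant of EmailOpen in the set): holds — descendants of EmailOpen are {AdSpend}; none are in {}.
Condition 2 (every backdoor path blocked by {}):
  P1: open — no interior node is in the conditioning set.
  P2: open — no interior node is in the conditioning set.
  P3: open — no interior node is in the conditioning set.
{} does not satisfy the backdoor criterion.

No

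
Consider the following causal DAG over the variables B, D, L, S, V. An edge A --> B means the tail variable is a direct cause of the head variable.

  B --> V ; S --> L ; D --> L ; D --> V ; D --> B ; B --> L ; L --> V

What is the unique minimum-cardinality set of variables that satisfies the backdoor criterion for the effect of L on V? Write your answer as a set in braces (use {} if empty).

{B, D}

Variables eligible for adjustment (non-descendants of L, excluding L and V): {B, D, S}.
Backdoor paths from L to V:
  P1: L <- D -> B -> V
  P2: L <- D -> V
  P3: L <- B <- D -> V
  P4: L <- B -> V
The empty set is not sufficient: P1 (L <- D -> B -> V) has no collider blocking it and no conditioned non-collider, so it is open.
Try {B, D}:
  P1: blocked at fork node D ∈ conditioning set.
  P2: blocked at fork node D ∈ conditioning set.
  P3: blocked at chain node B ∈ conditioning set.
  P4: blocked at fork node B ∈ conditioning set.
{B, D} contains no descendant of L and blocks every backdoor path.
Every element of {B, D} is needed (dropping B leaves P4 open; dropping D leaves P2 open), so no proper subset is valid.
Among all size-2 subsets of the eligible variables, only {B, D} blocks every backdoor path, so it is the unique smallest valid adjustment set.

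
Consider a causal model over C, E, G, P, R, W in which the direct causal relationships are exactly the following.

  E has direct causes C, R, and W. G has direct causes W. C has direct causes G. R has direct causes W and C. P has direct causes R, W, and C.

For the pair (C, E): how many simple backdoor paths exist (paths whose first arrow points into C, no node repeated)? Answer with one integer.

3

A backdoor path from C to E is any simple undirected path whose first edge points into C (i.e. leaves C via a parent).
Parents of C: {G}.
Enumerating:
  P1: C <- G <- W -> R -> E
  P2: C <- G <- W -> P <- R -> E
  P3: C <- G <- W -> E
That exhausts the simple backdoor paths. Count: 3.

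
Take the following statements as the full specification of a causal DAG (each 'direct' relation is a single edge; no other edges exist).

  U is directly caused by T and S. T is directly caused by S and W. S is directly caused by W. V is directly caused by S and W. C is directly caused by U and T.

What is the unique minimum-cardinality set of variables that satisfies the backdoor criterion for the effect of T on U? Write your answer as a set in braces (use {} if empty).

{S}

Variables eligible for adjustment (non-descendants of T, excluding T and U): {S, V, W}.
Backdoor paths from T to U:
  P1: T <- W -> S -> U
  P2: T <- W -> V <- S -> U
  P3: T <- S -> U
The empty set is not sufficient: P1 (T <- W -> S -> U) has no collider blocking it and no conditioned non-collider, so it is open.
Try {S}:
  P1: blocked at chain node S ∈ conditioning set.
  P2: blocked at collider V (neither it nor any descendant is in the conditioning set).
  P3: blocked at fork node S ∈ conditioning set.
{S} contains no descendant of T and blocks every backdoor path.
No other singleton works — e.g. {W} leaves P3 open — so {S} is the unique smallest valid adjustment set.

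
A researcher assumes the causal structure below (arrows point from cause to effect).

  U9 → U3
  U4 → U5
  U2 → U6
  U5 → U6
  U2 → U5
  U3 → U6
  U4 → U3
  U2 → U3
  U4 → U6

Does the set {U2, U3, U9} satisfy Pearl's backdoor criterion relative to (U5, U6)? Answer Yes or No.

No

Backdoor paths from U5 to U6 (paths whose first edge points into U5):
  P1: U5 <- U4 -> U3 <- U2 -> U6
  P2: U5 <- U4 -> U3 -> U6
  P3: U5 <- U4 -> U6
  P4: U5 <- U2 -> U3 <- U4 -> U6
  P5: U5 <- U2 -> U3 -> U6
  P6: U5 <- U2 -> U6
Condition 1 (no descendant of U5 in the set): holds — descendants of U5 are {U6}; none are in {U2, U3, U9}.
Condition 2 (every backdoor path blocked by {U2, U3, U9}):
  P1: blocked at fork node U2 ∈ conditioning set.
  P2: blocked at chain node U3 ∈ conditioning set.
  P3: open — no interior node is in the conditioning set.
  P4: blocked at fork node U2 ∈ conditioning set.
  P5: blocked at fork node U2 ∈ conditioning set.
  P6: blocked at fork node U2 ∈ conditioning set.
{U2, U3, U9} does not satisfy the backdoor criterion.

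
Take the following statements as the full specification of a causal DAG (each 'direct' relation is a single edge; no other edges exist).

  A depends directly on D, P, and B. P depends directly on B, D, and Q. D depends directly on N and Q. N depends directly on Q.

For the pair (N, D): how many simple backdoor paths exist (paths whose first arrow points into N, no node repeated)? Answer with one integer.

4

A backdoor path from N to D is any simple undirected path whose first edge points into N (i.e. leaves N via a parent).
Parents of N: {Q}.
Enumerating:
  P1: N <- Q -> D
  P2: N <- Q -> P <- B -> A <- D
  P3: N <- Q -> P <- D
  P4: N <- Q -> P -> A <- D
That exhausts the simple backdoor paths. Count: 4.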